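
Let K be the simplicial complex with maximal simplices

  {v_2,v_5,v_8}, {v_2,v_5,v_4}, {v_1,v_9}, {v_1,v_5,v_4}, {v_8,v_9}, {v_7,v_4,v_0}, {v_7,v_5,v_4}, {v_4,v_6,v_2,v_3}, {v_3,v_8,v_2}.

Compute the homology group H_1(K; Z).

K has 10 vertices, 19 edges, 10 triangles, 1 3-simplex.
rank ∂_1 = 9, rank ∂_2 = 9 ⇒ b_1 = 19 − 9 − 9 = 1; all invariant factors of ∂_2 are 1 so no torsion. So H_1 = Z.

H_1 = Z.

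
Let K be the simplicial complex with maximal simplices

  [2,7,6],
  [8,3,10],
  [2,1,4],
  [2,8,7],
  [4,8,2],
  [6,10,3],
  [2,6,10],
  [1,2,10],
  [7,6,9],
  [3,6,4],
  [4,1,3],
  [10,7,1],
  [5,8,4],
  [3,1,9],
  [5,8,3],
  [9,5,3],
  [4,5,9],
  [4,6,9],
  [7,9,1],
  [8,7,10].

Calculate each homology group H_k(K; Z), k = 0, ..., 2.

H_0 ≅ Z,  H_1 ≅ Z ⊕ Z_2,  H_2 = 0.

Take the total order 1 < 2 < 3 < 4 < 5 < 6 < 7 < 8 < 9 < 10 on the vertex set. Then K (dimension 2) consists of the simplices:

  0-simplices (10): [1], [2], [3], [4], [5], [6], [7], [8], [9], [10]
  1-simplices (30): (30 of them)
  2-simplices (20): (20 of them)

Hence C_0 ≅ Z^10, C_1 ≅ Z^30, C_2 ≅ Z^20.

Boundary ∂_1: C_1 → C_0 is given by ∂[p,q] = [q] − [p].
This gives a 10×30 integer matrix of rank 9; reducing to Smith normal form yields diagonal entries (1,1,1,1,1,1,1,1,1).

∂_2: C_2 → C_1 maps a triangle to the signed sum of its edges. For instance
  ∂[1,3,4] = [3,4] − [1,4] + [1,3],
  ∂[4,5,9] = [5,9] − [4,9] + [4,5].
This gives a 30×20 integer matrix of rank 20; reducing to Smith normal form yields diagonal entries (1,1,1,1,1,1,1,1,1,1,1,1,1,1,1,1,1,1,1,2).

Now H_k = ker ∂_k / im ∂_{k+1}, so:

  H_0: rank C_0 − rank ∂_1 = 10 − 9 = 1, and the invariant factors of ∂_1 are all 1, so H_0 = Z.
  H_1: rank ker ∂_1 − rank ∂_2 = (30 − 9) − 20 = 1, and ∂_2 has invariant factor 2 > 1, so H_1 = Z ⊕ Z_2.
  H_2: rank ker ∂_2 − rank ∂_3 = (20 − 20) − 0 = 0, and there is no ∂_3, so H_2 = 0.

As a check, the Euler characteristic is 10 − 30 + 20 = 0, which agrees with 1 − 1 + 0 = 0.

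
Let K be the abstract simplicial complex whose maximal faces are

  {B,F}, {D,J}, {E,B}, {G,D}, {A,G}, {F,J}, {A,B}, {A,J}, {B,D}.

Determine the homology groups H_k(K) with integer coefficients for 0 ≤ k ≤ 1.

H_0 = Z,  H_1 = Z^3.

Take the total order A < B < D < E < F < G < J on the vertex set. Then K (dimension 1) consists of the simplices:

  0-simplices (7): A, B, D, E, F, G, J
  1-simplices (9): AB, AG, AJ, BD, BE, BF, DG, DJ, FJ

Hence C_0 ≅ Z^7, C_1 ≅ Z^9.

Boundary ∂_1: C_1 → C_0 maps an edge to its endpoints' difference, ∂[p,q] = q − p.
The resulting 7×9 matrix has rank 6, and its Smith normal form has invariant factors (1,1,1,1,1,1).

Now H_k = ker ∂_k / im ∂_{k+1}, so:

  H_0: rank C_0 − rank ∂_1 = 7 − 6 = 1, and the invariant factors of ∂_1 are all 1, so H_0 ≅ Z.
  H_1: rank ker ∂_1 − rank ∂_2 = (9 − 6) − 0 = 3, and there is no ∂_2, so H_1 ≅ Z^3.

As a check, the Euler characteristic is 7 − 9 = -2, which agrees with 1 − 3 = -2.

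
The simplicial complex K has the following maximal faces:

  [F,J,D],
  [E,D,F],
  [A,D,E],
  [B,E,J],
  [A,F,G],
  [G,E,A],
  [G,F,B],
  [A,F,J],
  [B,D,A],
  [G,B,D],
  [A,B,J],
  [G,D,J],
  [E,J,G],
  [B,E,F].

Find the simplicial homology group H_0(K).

H_0 = Z.

Take the total order A < B < D < E < F < G < J on the vertex set. Then K (dimension 2) consists of the simplices:

  0-simplices (7): A, B, D, E, F, G, J
  1-simplices (21): AB, AD, AE, AF, AG, AJ, BD, BE, BF, BG, BJ, DE, DF, DG, DJ, EF, EG, EJ, FG, FJ, GJ
  2-simplices (14): ABD, ABJ, ADE, AEG, AFG, AFJ, BDG, BEF, BEJ, BFG, DEF, DFJ, DGJ, EGJ

giving chain groups C_0 ≅ Z^7, C_1 ≅ Z^21, C_2 ≅ Z^14.

∂_1: C_1 → C_0 sends each edge [p,q] (with p < q) to q − p.
As a 7×21 matrix over Z this has rank 6, with invariant factors (1,1,1,1,1,1).

Boundary ∂_2: C_2 → C_1 acts by ∂[p,q,r] = [q,r] − [p,r] + [p,q]. For instance
  ∂BFG = FG − BG + BF,
  ∂AFJ = FJ − AJ + AF.
As a 21×14 matrix over Z this has rank 13, with invariant factors (1,1,1,1,1,1,1,1,1,1,1,1,1).

Computing H_k = (kernel of ∂_k) / (image of ∂_{k+1}):

  H_0: rank C_0 − rank ∂_1 = 7 − 6 = 1, and the invariant factors of ∂_1 are all 1, so H_0 ≅ Z.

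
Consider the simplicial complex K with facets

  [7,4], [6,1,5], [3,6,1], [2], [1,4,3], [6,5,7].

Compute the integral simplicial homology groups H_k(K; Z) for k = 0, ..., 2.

Take the total order 1 < 2 < 3 < 4 < 5 < 6 < 7 on the vertex set. Then K (dimension 2) consists of the simplices:

  0-simplices (7): [1], [2], [3], [4], [5], [6], [7]
  1-simplices (10): [1,3], [1,4], [1,5], [1,6], [3,4], [3,6], [4,7], [5,6], [5,7], [6,7]
  2-simplices (4): [1,3,4], [1,3,6], [1,5,6], [5,6,7]

so the chain groups are C_0 ≅ Z^7, C_1 ≅ Z^10, C_2 ≅ Z^4.

The boundary map ∂_1: C_1 → C_0 is given by ∂[p,q] = [q] − [p]. For instance
  ∂[4,7] = [7] − [4].
As a 7×10 matrix over Z this has rank 5, with invariant factors (1,1,1,1,1).

The boundary map ∂_2: C_2 → C_1 sends each 2-simplex [p,q,r] to [q,r] − [p,r] + [p,q]. For instance
  ∂[1,3,6] = [3,6] − [1,6] + [1,3],
  ∂[1,3,4] = [3,4] − [1,4] + [1,3].
The 10×4 boundary matrix has rank 4 and Smith normal form diag(1,1,1,1).

From H_k ≅ ker(∂_k) / im(∂_{k+1}) we obtain:

  H_0: rank C_0 − rank ∂_1 = 7 − 5 = 2, and the invariant factors of ∂_1 are all 1, so H_0 ≅ Z^2.
  H_1: rank ker ∂_1 − rank ∂_2 = (10 − 5) − 4 = 1, and the invariant factors of ∂_2 are all 1, so H_1 ≅ Z.
  H_2: rank ker ∂_2 − rank ∂_3 = (4 − 4) − 0 = 0, and there is no ∂_3, so H_2 ≅ 0.

H_0 = Z^2,  H_1 = Z,  H_2 = 0.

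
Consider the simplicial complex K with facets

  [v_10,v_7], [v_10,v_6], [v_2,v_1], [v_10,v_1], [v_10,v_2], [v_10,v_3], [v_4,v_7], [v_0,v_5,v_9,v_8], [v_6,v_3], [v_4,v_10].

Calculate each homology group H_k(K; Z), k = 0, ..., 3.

Order the vertices as v_0 < v_1 < v_2 < v_3 < v_4 < v_5 < v_6 < v_7 < v_8 < v_9 < v_10. Listing each simplex with vertices in this order, K has dimension 3 with simplices:

  0-simplices (11): [v_0], [v_1], [v_2], [v_3], [v_4], [v_5], [v_6], [v_7], [v_8], [v_9], [v_10]
  1-simplices (15): (15 of them)
  2-simplices (4): [v_0,v_5,v_8], [v_0,v_5,v_9], [v_0,v_8,v_9], [v_5,v_8,v_9]
  3-simplices (1): [v_0,v_5,v_8,v_9]

so the chain groups are C_0 ≅ Z^11, C_1 ≅ Z^15, C_2 ≅ Z^4, C_3 ≅ Z^1.

∂_1: C_1 → C_0 is given by ∂[p,q] = [q] − [p]. For instance
  ∂[v_3,v_6] = [v_6] − [v_3].
As a 11×15 matrix over Z this has rank 9, with invariant factors (1,1,1,1,1,1,1,1,1).

∂_2: C_2 → C_1 sends each 2-simplex [p,q,r] to [q,r] − [p,r] + [p,q]. For instance
  ∂[v_5,v_8,v_9] = [v_8,v_9] − [v_5,v_9] + [v_5,v_8],
  ∂[v_0,v_8,v_9] = [v_8,v_9] − [v_0,v_9] + [v_0,v_8].
The resulting 15×4 matrix has rank 3, and its Smith normal form has invariant factors (1,1,1).

Boundary ∂_3: C_3 → C_2 sends each 3-simplex σ to the alternating sum Σ_i (−1)^i (σ with its i-th vertex removed). For instance
  ∂[v_0,v_5,v_8,v_9] = [v_5,v_8,v_9] − [v_0,v_8,v_9] + [v_0,v_5,v_9] − [v_0,v_5,v_8].
The resulting 4×1 matrix has rank 1, and its Smith normal form has invariant factors (1).

Now H_k = ker ∂_k / im ∂_{k+1}, so:

  H_0: rank C_0 − rank ∂_1 = 11 − 9 = 2, and the invariant factors of ∂_1 are all 1, so H_0 ≅ Z^2.
  H_1: rank ker ∂_1 − rank ∂_2 = (15 − 9) − 3 = 3, and the invariant factors of ∂_2 are all 1, so H_1 ≅ Z^3.
  H_2: rank ker ∂_2 − rank ∂_3 = (4 − 3) − 1 = 0, and the invariant factors of ∂_3 are all 1, so H_2 ≅ 0.
  H_3: rank ker ∂_3 − rank ∂_4 = (1 − 1) − 0 = 0, and there is no ∂_4, so H_3 ≅ 0.

As a check, the Euler characteristic is 11 − 15 + 4 − 1 = -1, which agrees with 2 − 3 + 0 − 0 = -1.
(K is a triangulation of the disjoint union of a wedge of 3 circles and the 3-simplex.)

H_0 = Z^2,  H_1 = Z^3,  H_2 = 0,  H_3 = 0.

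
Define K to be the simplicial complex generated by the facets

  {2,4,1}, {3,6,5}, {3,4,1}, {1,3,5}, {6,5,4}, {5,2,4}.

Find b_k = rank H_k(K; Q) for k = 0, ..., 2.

b_0 = 1, b_1 = 1, b_2 = 0.

Order the vertices as 1 < 2 < 3 < 4 < 5 < 6. Listing each simplex with vertices in this order, K has dimension 2 with simplices:

  0-simplices (6): [1], [2], [3], [4], [5], [6]
  1-simplices (12): [1,2], [1,3], [1,4], [1,5], [2,4], [2,5], [3,4], [3,5], [3,6], [4,5], [4,6], [5,6]
  2-simplices (6): [1,2,4], [1,3,4], [1,3,5], [2,4,5], [3,5,6], [4,5,6]

so the chain groups are C_0 ≅ Z^6, C_1 ≅ Z^12, C_2 ≅ Z^6.

The boundary map ∂_1: C_1 → C_0 maps an edge to its endpoints' difference, ∂[p,q] = q − p. For instance
  ∂[2,4] = [4] − [2].
The resulting 6×12 matrix has rank 5, and its Smith normal form has invariant factors (1,1,1,1,1).

The boundary map ∂_2: C_2 → C_1 sends each 2-simplex [p,q,r] to [q,r] − [p,r] + [p,q]. For instance
  ∂[1,3,5] = [3,5] − [1,5] + [1,3],
  ∂[1,3,4] = [3,4] − [1,4] + [1,3].
As a 12×6 matrix over Z this has rank 6, with invariant factors (1,1,1,1,1,1).

Computing H_k = (kernel of ∂_k) / (image of ∂_{k+1}):

  H_0: rank C_0 − rank ∂_1 = 6 − 5 = 1, and the invariant factors of ∂_1 are all 1, so H_0 = Z.
  H_1: rank ker ∂_1 − rank ∂_2 = (12 − 5) − 6 = 1, and the invariant factors of ∂_2 are all 1, so H_1 = Z.
  H_2: rank ker ∂_2 − rank ∂_3 = (6 − 6) − 0 = 0, and there is no ∂_3, so H_2 = 0.

Hence the Betti numbers are b_0 = 1, b_1 = 1, b_2 = 0.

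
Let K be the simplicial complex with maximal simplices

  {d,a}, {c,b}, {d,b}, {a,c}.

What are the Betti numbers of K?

Take the total order a < b < c < d on the vertex set. Then K (dimension 1) consists of the simplices:

  0-simplices (4): a, b, c, d
  1-simplices (4): ac, ad, bc, bd

so the chain groups are C_0 ≅ Z^4, C_1 ≅ Z^4.

Boundary ∂_1: C_1 → C_0 sends each edge [p,q] (with p < q) to q − p. For instance
  ∂bc = c − b.
The 4×4 boundary matrix has rank 3 and Smith normal form diag(1,1,1).

Computing H_k = (kernel of ∂_k) / (image of ∂_{k+1}):

  H_0: rank C_0 − rank ∂_1 = 4 − 3 = 1, and the invariant factors of ∂_1 are all 1, so H_0 = Z.
  H_1: rank ker ∂_1 − rank ∂_2 = (4 − 3) − 0 = 1, and there is no ∂_2, so H_1 = Z.

Hence the Betti numbers are b_0 = 1, b_1 = 1.

b_0 = 1, b_1 = 1.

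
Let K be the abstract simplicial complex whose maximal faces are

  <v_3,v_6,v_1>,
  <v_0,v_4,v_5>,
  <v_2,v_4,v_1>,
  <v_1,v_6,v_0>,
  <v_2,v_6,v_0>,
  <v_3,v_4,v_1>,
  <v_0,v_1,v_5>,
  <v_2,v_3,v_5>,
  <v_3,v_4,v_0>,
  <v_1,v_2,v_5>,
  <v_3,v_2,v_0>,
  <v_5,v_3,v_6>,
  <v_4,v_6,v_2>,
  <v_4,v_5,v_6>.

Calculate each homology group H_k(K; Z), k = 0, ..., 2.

H_0 ≅ Z,  H_1 ≅ Z^2,  H_2 ≅ Z.

K has 7 vertices, 21 edges, 14 triangles.
rank ∂_0 = 0, rank ∂_1 = 6 ⇒ b_0 = 7 − 0 − 6 = 1; all invariant factors of ∂_1 are 1 so no torsion. So H_0 ≅ Z.
rank ∂_1 = 6, rank ∂_2 = 13 ⇒ b_1 = 21 − 6 − 13 = 2; all invariant factors of ∂_2 are 1 so no torsion. So H_1 ≅ Z^2.
rank ∂_2 = 13, rank ∂_3 = 0 ⇒ b_2 = 14 − 13 − 0 = 1. So H_2 ≅ Z.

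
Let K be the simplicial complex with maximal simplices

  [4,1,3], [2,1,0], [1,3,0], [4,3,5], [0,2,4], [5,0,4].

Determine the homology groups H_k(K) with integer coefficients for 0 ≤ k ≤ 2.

H_0 = Z,  H_1 = Z,  H_2 = 0.

K has 6 vertices, 12 edges, 6 triangles.
rank ∂_0 = 0, rank ∂_1 = 5 ⇒ b_0 = 6 − 0 − 5 = 1; all invariant factors of ∂_1 are 1 so no torsion. So H_0 ≅ Z.
rank ∂_1 = 5, rank ∂_2 = 6 ⇒ b_1 = 12 − 5 − 6 = 1; all invariant factors of ∂_2 are 1 so no torsion. So H_1 ≅ Z.
rank ∂_2 = 6, rank ∂_3 = 0 ⇒ b_2 = 6 − 6 − 0 = 0. So H_2 ≅ 0.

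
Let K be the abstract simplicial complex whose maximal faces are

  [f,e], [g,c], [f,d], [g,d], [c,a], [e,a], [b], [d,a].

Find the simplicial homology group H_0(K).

H_0 = Z^2.

We work with the vertex ordering a < b < c < d < e < f < g. The simplices of K, each written with vertices in increasing order, are:

  0-simplices (7): a, b, c, d, e, f, g
  1-simplices (7): ac, ad, ae, cg, df, dg, ef

Hence C_0 ≅ Z^7, C_1 ≅ Z^7.

The boundary map ∂_1: C_1 → C_0 sends each edge [p,q] (with p < q) to q − p. For instance
  ∂ad = d − a.
The resulting 7×7 matrix has rank 5, and its Smith normal form has invariant factors (1,1,1,1,1).

Reading off H_k = ker ∂_k / im ∂_{k+1}:

  H_0: rank C_0 − rank ∂_1 = 7 − 5 = 2, and the invariant factors of ∂_1 are all 1, so H_0 = Z^2.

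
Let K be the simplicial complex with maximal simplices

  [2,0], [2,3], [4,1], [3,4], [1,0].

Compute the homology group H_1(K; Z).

H_1 ≅ Z.

Take the total order 0 < 1 < 2 < 3 < 4 on the vertex set. Then K (dimension 1) consists of the simplices:

  0-simplices (5): [0], [1], [2], [3], [4]
  1-simplices (5): [0,1], [0,2], [1,4], [2,3], [3,4]

so the chain groups are C_0 ≅ Z^5, C_1 ≅ Z^5.

Boundary ∂_1: C_1 → C_0 maps an edge to its endpoints' difference, ∂[p,q] = q − p. For instance
  ∂[0,1] = [1] − [0].
This gives a 5×5 integer matrix of rank 4; reducing to Smith normal form yields diagonal entries (1,1,1,1).

Reading off H_k = ker ∂_k / im ∂_{k+1}:

  H_1: rank ker ∂_1 − rank ∂_2 = (5 − 4) − 0 = 1, and there is no ∂_2, so H_1 = Z.

(K is a triangulation of the circle S^1.)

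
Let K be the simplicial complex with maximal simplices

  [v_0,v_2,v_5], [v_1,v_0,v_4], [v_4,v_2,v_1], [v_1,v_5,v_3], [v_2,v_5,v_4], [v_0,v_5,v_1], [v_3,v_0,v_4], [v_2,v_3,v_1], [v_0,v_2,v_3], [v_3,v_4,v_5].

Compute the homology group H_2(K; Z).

H_2 ≅ 0.

K has 6 vertices, 15 edges, 10 triangles.
rank ∂_2 = 10, rank ∂_3 = 0 ⇒ b_2 = 10 − 10 − 0 = 0. So H_2 = 0.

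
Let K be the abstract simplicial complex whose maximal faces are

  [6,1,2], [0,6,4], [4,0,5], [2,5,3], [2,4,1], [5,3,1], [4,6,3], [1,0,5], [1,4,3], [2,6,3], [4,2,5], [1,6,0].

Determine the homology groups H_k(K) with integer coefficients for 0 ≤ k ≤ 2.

H_0 ≅ Z,  H_1 ≅ Z/2,  H_2 = 0.

Fix the vertex order 0 < 1 < 2 < 3 < 4 < 5 < 6 and write every simplex with vertices in increasing order. Then dim K = 2 and the simplices of K are:

  0-simplices (7): [0], [1], [2], [3], [4], [5], [6]
  1-simplices (18): [0,1], [0,4], [0,5], [0,6], [1,2], [1,3], [1,4], [1,5], [1,6], [2,3], [2,4], [2,5], [2,6], [3,4], [3,5], [3,6], [4,5], [4,6]
  2-simplices (12): [0,1,5], [0,1,6], [0,4,5], [0,4,6], [1,2,4], [1,2,6], [1,3,4], [1,3,5], [2,3,5], [2,3,6], [2,4,5], [3,4,6]

giving chain groups C_0 ≅ Z^7, C_1 ≅ Z^18, C_2 ≅ Z^12.

∂_1: C_1 → C_0 maps an edge to its endpoints' difference, ∂[p,q] = q − p. For instance
  ∂[1,5] = [5] − [1].
This gives a 7×18 integer matrix of rank 6; reducing to Smith normal form yields diagonal entries (1,1,1,1,1,1).

The boundary map ∂_2: C_2 → C_1 sends each 2-simplex [p,q,r] to [q,r] − [p,r] + [p,q]. For instance
  ∂[0,1,5] = [1,5] − [0,5] + [0,1],
  ∂[2,3,5] = [3,5] − [2,5] + [2,3].
The resulting 18×12 matrix has rank 12, and its Smith normal form has invariant factors (1,1,1,1,1,1,1,1,1,1,1,2).

From H_k ≅ ker(∂_k) / im(∂_{k+1}) we obtain:

  H_0: rank C_0 − rank ∂_1 = 7 − 6 = 1, and the invariant factors of ∂_1 are all 1, so H_0 ≅ Z.
  H_1: rank ker ∂_1 − rank ∂_2 = (18 − 6) − 12 = 0, and ∂_2 has invariant factor 2 > 1, so H_1 ≅ Z/2.
  H_2: rank ker ∂_2 − rank ∂_3 = (12 − 12) − 0 = 0, and there is no ∂_3, so H_2 ≅ 0.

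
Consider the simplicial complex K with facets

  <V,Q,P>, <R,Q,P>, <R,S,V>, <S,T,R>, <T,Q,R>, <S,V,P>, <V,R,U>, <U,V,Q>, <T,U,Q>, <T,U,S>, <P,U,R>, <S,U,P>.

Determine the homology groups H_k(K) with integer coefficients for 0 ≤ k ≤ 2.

Order the vertices as P < Q < R < S < T < U < V. Listing each simplex with vertices in this order, K has dimension 2 with simplices:

  0-simplices (7): P, Q, R, S, T, U, V
  1-simplices (18): PQ, PR, PS, PU, PV, QR, QT, QU, QV, RS, RT, RU, RV, ST, SU, SV, TU, UV
  2-simplices (12): PQR, PQV, PRU, PSU, PSV, QRT, QTU, QUV, RST, RSV, RUV, STU

Hence C_0 ≅ Z^7, C_1 ≅ Z^18, C_2 ≅ Z^12.

∂_1: C_1 → C_0 is given by ∂[p,q] = [q] − [p]. For instance
  ∂QU = U − Q.
The resulting 7×18 matrix has rank 6, and its Smith normal form has invariant factors (1,1,1,1,1,1).

Boundary ∂_2: C_2 → C_1 acts by ∂[p,q,r] = [q,r] − [p,r] + [p,q]. For instance
  ∂PQR = QR − PR + PQ,
  ∂QTU = TU − QU + QT.
The resulting 18×12 matrix has rank 12, and its Smith normal form has invariant factors (1,1,1,1,1,1,1,1,1,1,1,2).

Reading off H_k = ker ∂_k / im ∂_{k+1}:

  H_0: rank C_0 − rank ∂_1 = 7 − 6 = 1, and the invariant factors of ∂_1 are all 1, so H_0 = Z.
  H_1: rank ker ∂_1 − rank ∂_2 = (18 − 6) − 12 = 0, and ∂_2 has invariant factor 2 > 1, so H_1 = Z/2.
  H_2: rank ker ∂_2 − rank ∂_3 = (12 − 12) − 0 = 0, and there is no ∂_3, so H_2 = 0.

H_0 ≅ Z,  H_1 ≅ Z/2,  H_2 = 0.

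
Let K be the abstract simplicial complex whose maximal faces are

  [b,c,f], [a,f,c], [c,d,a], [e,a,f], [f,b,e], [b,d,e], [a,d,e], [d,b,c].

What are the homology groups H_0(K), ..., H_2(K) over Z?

H_0 = Z,  H_1 = 0,  H_2 = Z.

K has 6 vertices, 12 edges, 8 triangles.
rank ∂_0 = 0, rank ∂_1 = 5 ⇒ b_0 = 6 − 0 − 5 = 1; all invariant factors of ∂_1 are 1 so no torsion. So H_0 ≅ Z.
rank ∂_1 = 5, rank ∂_2 = 7 ⇒ b_1 = 12 − 5 − 7 = 0; all invariant factors of ∂_2 are 1 so no torsion. So H_1 ≅ 0.
rank ∂_2 = 7, rank ∂_3 = 0 ⇒ b_2 = 8 − 7 − 0 = 1. So H_2 ≅ Z.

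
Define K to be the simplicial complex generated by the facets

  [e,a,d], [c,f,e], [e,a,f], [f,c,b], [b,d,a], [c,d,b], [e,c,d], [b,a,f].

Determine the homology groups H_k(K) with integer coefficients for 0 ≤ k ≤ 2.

H_0 = Z,  H_1 = 0,  H_2 = Z.

K has 6 vertices, 12 edges, 8 triangles.
rank ∂_0 = 0, rank ∂_1 = 5 ⇒ b_0 = 6 − 0 − 5 = 1; all invariant factors of ∂_1 are 1 so no torsion. So H_0 = Z.
rank ∂_1 = 5, rank ∂_2 = 7 ⇒ b_1 = 12 − 5 − 7 = 0; all invariant factors of ∂_2 are 1 so no torsion. So H_1 = 0.
rank ∂_2 = 7, rank ∂_3 = 0 ⇒ b_2 = 8 − 7 − 0 = 1. So H_2 = Z.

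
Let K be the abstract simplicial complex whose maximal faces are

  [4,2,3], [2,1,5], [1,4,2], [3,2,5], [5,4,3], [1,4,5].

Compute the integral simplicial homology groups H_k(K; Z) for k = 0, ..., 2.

H_0 ≅ Z,  H_1 = 0,  H_2 ≅ Z.

We work with the vertex ordering 1 < 2 < 3 < 4 < 5. The simplices of K, each written with vertices in increasing order, are:

  0-simplices (5): [1], [2], [3], [4], [5]
  1-simplices (9): [1,2], [1,4], [1,5], [2,3], [2,4], [2,5], [3,4], [3,5], [4,5]
  2-simplices (6): [1,2,4], [1,2,5], [1,4,5], [2,3,4], [2,3,5], [3,4,5]

Hence C_0 ≅ Z^5, C_1 ≅ Z^9, C_2 ≅ Z^6.

Boundary ∂_1: C_1 → C_0 sends each edge [p,q] (with p < q) to q − p.
This gives a 5×9 integer matrix of rank 4; reducing to Smith normal form yields diagonal entries (1,1,1,1).

∂_2: C_2 → C_1 maps a triangle to the signed sum of its edges. For instance
  ∂[1,4,5] = [4,5] − [1,5] + [1,4],
  ∂[2,3,5] = [3,5] − [2,5] + [2,3].
The resulting 9×6 matrix has rank 5, and its Smith normal form has invariant factors (1,1,1,1,1).

Reading off H_k = ker ∂_k / im ∂_{k+1}:

  H_0: rank C_0 − rank ∂_1 = 5 − 4 = 1, and the invariant factors of ∂_1 are all 1, so H_0 ≅ Z.
  H_1: rank ker ∂_1 − rank ∂_2 = (9 − 4) − 5 = 0, and the invariant factors of ∂_2 are all 1, so H_1 ≅ 0.
  H_2: rank ker ∂_2 − rank ∂_3 = (6 − 5) − 0 = 1, and there is no ∂_3, so H_2 ≅ Z.

As a check, the Euler characteristic is 5 − 9 + 6 = 2, which agrees with 1 − 0 + 1 = 2.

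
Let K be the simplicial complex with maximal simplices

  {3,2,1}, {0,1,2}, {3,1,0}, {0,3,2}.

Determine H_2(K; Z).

Order the vertices as 0 < 1 < 2 < 3. Listing each simplex with vertices in this order, K has dimension 2 with simplices:

  0-simplices (4): [0], [1], [2], [3]
  1-simplices (6): [0,1], [0,2], [0,3], [1,2], [1,3], [2,3]
  2-simplices (4): [0,1,2], [0,1,3], [0,2,3], [1,2,3]

so the chain groups are C_0 ≅ Z^4, C_1 ≅ Z^6, C_2 ≅ Z^4.

∂_1: C_1 → C_0 is given by ∂[p,q] = [q] − [p]. For instance
  ∂[0,1] = [1] − [0].
As a 4×6 matrix over Z this has rank 3, with invariant factors (1,1,1).

∂_2: C_2 → C_1 acts by ∂[p,q,r] = [q,r] − [p,r] + [p,q]. For instance
  ∂[0,1,3] = [1,3] − [0,3] + [0,1],
  ∂[0,1,2] = [1,2] − [0,2] + [0,1].
The 6×4 boundary matrix has rank 3 and Smith normal form diag(1,1,1).

Reading off H_k = ker ∂_k / im ∂_{k+1}:

  H_2: rank ker ∂_2 − rank ∂_3 = (4 − 3) − 0 = 1, and there is no ∂_3, so H_2 ≅ Z.

(K is a triangulation of the 2-sphere S^2.)

H_2 ≅ Z.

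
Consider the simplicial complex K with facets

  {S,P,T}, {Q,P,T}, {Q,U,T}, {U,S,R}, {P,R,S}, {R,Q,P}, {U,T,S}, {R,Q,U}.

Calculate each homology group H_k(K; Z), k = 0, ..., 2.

Order the vertices as P < Q < R < S < T < U. Listing each simplex with vertices in this order, K has dimension 2 with simplices:

  0-simplices (6): P, Q, R, S, T, U
  1-simplices (12): PQ, PR, PS, PT, QR, QT, QU, RS, RU, ST, SU, TU
  2-simplices (8): PQR, PQT, PRS, PST, QRU, QTU, RSU, STU

giving chain groups C_0 ≅ Z^6, C_1 ≅ Z^12, C_2 ≅ Z^8.

The boundary map ∂_1: C_1 → C_0 is given by ∂[p,q] = [q] − [p]. For instance
  ∂PS = S − P.
This gives a 6×12 integer matrix of rank 5; reducing to Smith normal form yields diagonal entries (1,1,1,1,1).

∂_2: C_2 → C_1 sends each 2-simplex [p,q,r] to [q,r] − [p,r] + [p,q]. For instance
  ∂QTU = TU − QU + QT,
  ∂STU = TU − SU + ST.
As a 12×8 matrix over Z this has rank 7, with invariant factors (1,1,1,1,1,1,1).

Now H_k = ker ∂_k / im ∂_{k+1}, so:

  H_0: rank C_0 − rank ∂_1 = 6 − 5 = 1, and the invariant factors of ∂_1 are all 1, so H_0 = Z.
  H_1: rank ker ∂_1 − rank ∂_2 = (12 − 5) − 7 = 0, and the invariant factors of ∂_2 are all 1, so H_1 = 0.
  H_2: rank ker ∂_2 − rank ∂_3 = (8 − 7) − 0 = 1, and there is no ∂_3, so H_2 = Z.

(K is a triangulation of the 2-sphere S^2.)

H_0 = Z,  H_1 = 0,  H_2 = Z.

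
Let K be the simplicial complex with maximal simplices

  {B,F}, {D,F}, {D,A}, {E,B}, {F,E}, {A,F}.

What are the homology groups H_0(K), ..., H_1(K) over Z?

Fix the vertex order A < B < D < E < F and write every simplex with vertices in increasing order. Then dim K = 1 and the simplices of K are:

  0-simplices (5): A, B, D, E, F
  1-simplices (6): AD, AF, BE, BF, DF, EF

giving chain groups C_0 ≅ Z^5, C_1 ≅ Z^6.

Boundary ∂_1: C_1 → C_0 is given by ∂[p,q] = [q] − [p].
This gives a 5×6 integer matrix of rank 4; reducing to Smith normal form yields diagonal entries (1,1,1,1).

From H_k ≅ ker(∂_k) / im(∂_{k+1}) we obtain:

  H_0: rank C_0 − rank ∂_1 = 5 − 4 = 1, and the invariant factors of ∂_1 are all 1, so H_0 ≅ Z.
  H_1: rank ker ∂_1 − rank ∂_2 = (6 − 4) − 0 = 2, and there is no ∂_2, so H_1 ≅ Z^2.

H_0 ≅ Z,  H_1 ≅ Z^2.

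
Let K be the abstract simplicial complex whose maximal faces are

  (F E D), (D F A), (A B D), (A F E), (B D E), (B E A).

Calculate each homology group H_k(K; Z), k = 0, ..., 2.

We work with the vertex ordering A < B < D < E < F. The simplices of K, each written with vertices in increasing order, are:

  0-simplices (5): A, B, D, E, F
  1-simplices (9): AB, AD, AE, AF, BD, BE, DE, DF, EF
  2-simplices (6): ABD, ABE, ADF, AEF, BDE, DEF

so the chain groups are C_0 ≅ Z^5, C_1 ≅ Z^9, C_2 ≅ Z^6.

Boundary ∂_1: C_1 → C_0 maps an edge to its endpoints' difference, ∂[p,q] = q − p. For instance
  ∂BD = D − B.
As a 5×9 matrix over Z this has rank 4, with invariant factors (1,1,1,1).

The boundary map ∂_2: C_2 → C_1 maps a triangle to the signed sum of its edges. For instance
  ∂DEF = EF − DF + DE,
  ∂ADF = DF − AF + AD.
The resulting 9×6 matrix has rank 5, and its Smith normal form has invariant factors (1,1,1,1,1).

Now H_k = ker ∂_k / im ∂_{k+1}, so:

  H_0: rank C_0 − rank ∂_1 = 5 − 4 = 1, and the invariant factors of ∂_1 are all 1, so H_0 = Z.
  H_1: rank ker ∂_1 − rank ∂_2 = (9 − 4) − 5 = 0, and the invariant factors of ∂_2 are all 1, so H_1 = 0.
  H_2: rank ker ∂_2 − rank ∂_3 = (6 − 5) − 0 = 1, and there is no ∂_3, so H_2 = Z.

As a check, the Euler characteristic is 5 − 9 + 6 = 2, which agrees with 1 − 0 + 1 = 2.
(K is a triangulation of the 2-sphere S^2.)

H_0 = Z,  H_1 = 0,  H_2 = Z.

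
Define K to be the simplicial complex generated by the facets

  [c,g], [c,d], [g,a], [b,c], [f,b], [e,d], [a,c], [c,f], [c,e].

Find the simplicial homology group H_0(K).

H_0 = Z.

Fix the vertex order a < b < c < d < e < f < g and write every simplex with vertices in increasing order. Then dim K = 1 and the simplices of K are:

  0-simplices (7): a, b, c, d, e, f, g
  1-simplices (9): ac, ag, bc, bf, cd, ce, cf, cg, de

Hence C_0 ≅ Z^7, C_1 ≅ Z^9.

Boundary ∂_1: C_1 → C_0 sends each edge [p,q] (with p < q) to q − p. For instance
  ∂ag = g − a.
The resulting 7×9 matrix has rank 6, and its Smith normal form has invariant factors (1,1,1,1,1,1).

Now H_k = ker ∂_k / im ∂_{k+1}, so:

  H_0: rank C_0 − rank ∂_1 = 7 − 6 = 1, and the invariant factors of ∂_1 are all 1, so H_0 = Z.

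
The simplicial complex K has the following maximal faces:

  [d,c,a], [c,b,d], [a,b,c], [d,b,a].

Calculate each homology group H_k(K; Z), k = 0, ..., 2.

Order the vertices as a < b < c < d. Listing each simplex with vertices in this order, K has dimension 2 with simplices:

  0-simplices (4): a, b, c, d
  1-simplices (6): ab, ac, ad, bc, bd, cd
  2-simplices (4): abc, abd, acd, bcd

so the chain groups are C_0 ≅ Z^4, C_1 ≅ Z^6, C_2 ≅ Z^4.

Boundary ∂_1: C_1 → C_0 sends each edge [p,q] (with p < q) to q − p. For instance
  ∂bc = c − b.
As a 4×6 matrix over Z this has rank 3, with invariant factors (1,1,1).

The boundary map ∂_2: C_2 → C_1 maps a triangle to the signed sum of its edges. For instance
  ∂abd = bd − ad + ab,
  ∂bcd = cd − bd + bc.
This gives a 6×4 integer matrix of rank 3; reducing to Smith normal form yields diagonal entries (1,1,1).

Now H_k = ker ∂_k / im ∂_{k+1}, so:

  H_0: rank C_0 − rank ∂_1 = 4 − 3 = 1, and the invariant factors of ∂_1 are all 1, so H_0 ≅ Z.
  H_1: rank ker ∂_1 − rank ∂_2 = (6 − 3) − 3 = 0, and the invariant factors of ∂_2 are all 1, so H_1 ≅ 0.
  H_2: rank ker ∂_2 − rank ∂_3 = (4 − 3) − 0 = 1, and there is no ∂_3, so H_2 ≅ Z.

As a check, the Euler characteristic is 4 − 6 + 4 = 2, which agrees with 1 − 0 + 1 = 2.

H_0 = Z,  H_1 = 0,  H_2 = Z.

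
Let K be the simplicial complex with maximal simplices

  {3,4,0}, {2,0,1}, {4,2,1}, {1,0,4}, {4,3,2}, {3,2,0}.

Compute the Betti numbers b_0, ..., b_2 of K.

Take the total order 0 < 1 < 2 < 3 < 4 on the vertex set. Then K (dimension 2) consists of the simplices:

  0-simplices (5): [0], [1], [2], [3], [4]
  1-simplices (9): [0,1], [0,2], [0,3], [0,4], [1,2], [1,4], [2,3], [2,4], [3,4]
  2-simplices (6): [0,1,2], [0,1,4], [0,2,3], [0,3,4], [1,2,4], [2,3,4]

Hence C_0 ≅ Z^5, C_1 ≅ Z^9, C_2 ≅ Z^6.

Boundary ∂_1: C_1 → C_0 is given by ∂[p,q] = [q] − [p].
The 5×9 boundary matrix has rank 4 and Smith normal form diag(1,1,1,1).

The boundary map ∂_2: C_2 → C_1 maps a triangle to the signed sum of its edges. For instance
  ∂[1,2,4] = [2,4] − [1,4] + [1,2],
  ∂[0,3,4] = [3,4] − [0,4] + [0,3].
This gives a 9×6 integer matrix of rank 5; reducing to Smith normal form yields diagonal entries (1,1,1,1,1).

Now H_k = ker ∂_k / im ∂_{k+1}, so:

  H_0: rank C_0 − rank ∂_1 = 5 − 4 = 1, and the invariant factors of ∂_1 are all 1, so H_0 = Z.
  H_1: rank ker ∂_1 − rank ∂_2 = (9 − 4) − 5 = 0, and the invariant factors of ∂_2 are all 1, so H_1 = 0.
  H_2: rank ker ∂_2 − rank ∂_3 = (6 − 5) − 0 = 1, and there is no ∂_3, so H_2 = Z.

Hence the Betti numbers are b_0 = 1, b_1 = 0, b_2 = 1.

b_0 = 1, b_1 = 0, b_2 = 1.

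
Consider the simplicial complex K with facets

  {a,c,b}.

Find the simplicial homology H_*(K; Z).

H_0 = Z,  H_1 = 0,  H_2 = 0.

Take the total order a < b < c on the vertex set. Then K (dimension 2) consists of the simplices:

  0-simplices (3): a, b, c
  1-simplices (3): ab, ac, bc
  2-simplices (1): abc

so the chain groups are C_0 ≅ Z^3, C_1 ≅ Z^3, C_2 ≅ Z^1.

∂_1: C_1 → C_0 is given by ∂[p,q] = [q] − [p]. For instance
  ∂ac = c − a.
The 3×3 boundary matrix has rank 2 and Smith normal form diag(1,1).

Boundary ∂_2: C_2 → C_1 sends each 2-simplex [p,q,r] to [q,r] − [p,r] + [p,q]. For instance
  ∂abc = bc − ac + ab.
The 3×1 boundary matrix has rank 1 and Smith normal form diag(1).

Computing H_k = (kernel of ∂_k) / (image of ∂_{k+1}):

  H_0: rank C_0 − rank ∂_1 = 3 − 2 = 1, and the invariant factors of ∂_1 are all 1, so H_0 ≅ Z.
  H_1: rank ker ∂_1 − rank ∂_2 = (3 − 2) − 1 = 0, and the invariant factors of ∂_2 are all 1, so H_1 ≅ 0.
  H_2: rank ker ∂_2 − rank ∂_3 = (1 − 1) − 0 = 0, and there is no ∂_3, so H_2 ≅ 0.

(K is a triangulation of the 2-simplex.)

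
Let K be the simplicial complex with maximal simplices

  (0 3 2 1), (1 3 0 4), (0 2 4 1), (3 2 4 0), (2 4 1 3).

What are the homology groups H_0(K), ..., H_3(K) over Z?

Fix the vertex order 0 < 1 < 2 < 3 < 4 and write every simplex with vertices in increasing order. Then dim K = 3 and the simplices of K are:

  0-simplices (5): [0], [1], [2], [3], [4]
  1-simplices (10): [0,1], [0,2], [0,3], [0,4], [1,2], [1,3], [1,4], [2,3], [2,4], [3,4]
  2-simplices (10): [0,1,2], [0,1,3], [0,1,4], [0,2,3], [0,2,4], [0,3,4], [1,2,3], [1,2,4], [1,3,4], [2,3,4]
  3-simplices (5): [0,1,2,3], [0,1,2,4], [0,1,3,4], [0,2,3,4], [1,2,3,4]

so the chain groups are C_0 ≅ Z^5, C_1 ≅ Z^10, C_2 ≅ Z^10, C_3 ≅ Z^5.

Boundary ∂_1: C_1 → C_0 sends each edge [p,q] (with p < q) to q − p. For instance
  ∂[1,4] = [4] − [1].
The 5×10 boundary matrix has rank 4 and Smith normal form diag(1,1,1,1).

Boundary ∂_2: C_2 → C_1 maps a triangle to the signed sum of its edges. For instance
  ∂[2,3,4] = [3,4] − [2,4] + [2,3],
  ∂[1,2,4] = [2,4] − [1,4] + [1,2].
This gives a 10×10 integer matrix of rank 6; reducing to Smith normal form yields diagonal entries (1,1,1,1,1,1).

∂_3: C_3 → C_2 sends each 3-simplex σ to the alternating sum Σ_i (−1)^i (σ with its i-th vertex removed). For instance
  ∂[0,1,2,4] = [1,2,4] − [0,2,4] + [0,1,4] − [0,1,2],
  ∂[0,2,3,4] = [2,3,4] − [0,3,4] + [0,2,4] − [0,2,3].
The 10×5 boundary matrix has rank 4 and Smith normal form diag(1,1,1,1).

Computing H_k = (kernel of ∂_k) / (image of ∂_{k+1}):

  H_0: rank C_0 − rank ∂_1 = 5 − 4 = 1, and the invariant factors of ∂_1 are all 1, so H_0 = Z.
  H_1: rank ker ∂_1 − rank ∂_2 = (10 − 4) − 6 = 0, and the invariant factors of ∂_2 are all 1, so H_1 = 0.
  H_2: rank ker ∂_2 − rank ∂_3 = (10 − 6) − 4 = 0, and the invariant factors of ∂_3 are all 1, so H_2 = 0.
  H_3: rank ker ∂_3 − rank ∂_4 = (5 − 4) − 0 = 1, and there is no ∂_4, so H_3 = Z.

(K is a triangulation of the 3-sphere S^3.)

H_0 = Z,  H_1 = 0,  H_2 = 0,  H_3 = Z.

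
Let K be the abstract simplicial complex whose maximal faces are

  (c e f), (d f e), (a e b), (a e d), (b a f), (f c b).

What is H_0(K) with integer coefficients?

Take the total order a < b < c < d < e < f on the vertex set. Then K (dimension 2) consists of the simplices:

  0-simplices (6): a, b, c, d, e, f
  1-simplices (12): ab, ad, ae, af, bc, be, bf, ce, cf, de, df, ef
  2-simplices (6): abe, abf, ade, bcf, cef, def

giving chain groups C_0 ≅ Z^6, C_1 ≅ Z^12, C_2 ≅ Z^6.

∂_1: C_1 → C_0 is given by ∂[p,q] = [q] − [p]. For instance
  ∂ef = f − e.
The resulting 6×12 matrix has rank 5, and its Smith normal form has invariant factors (1,1,1,1,1).

The boundary map ∂_2: C_2 → C_1 acts by ∂[p,q,r] = [q,r] − [p,r] + [p,q]. For instance
  ∂def = ef − df + de,
  ∂abf = bf − af + ab.
The resulting 12×6 matrix has rank 6, and its Smith normal form has invariant factors (1,1,1,1,1,1).

Now H_k = ker ∂_k / im ∂_{k+1}, so:

  H_0: rank C_0 − rank ∂_1 = 6 − 5 = 1, and the invariant factors of ∂_1 are all 1, so H_0 = Z.

H_0 ≅ Z.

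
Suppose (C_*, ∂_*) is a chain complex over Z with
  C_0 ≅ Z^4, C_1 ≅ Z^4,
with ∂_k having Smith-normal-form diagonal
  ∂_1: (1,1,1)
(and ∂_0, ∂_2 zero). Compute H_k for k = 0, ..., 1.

H_0: b_0 = 4 − 0 − 3 = 1; torsion from ∂_1 factors > 1: none. So H_0 = Z.
H_1: b_1 = 4 − 3 − 0 = 1; torsion from ∂_2 factors > 1: none. So H_1 = Z.

H_0 = Z,  H_1 = Z.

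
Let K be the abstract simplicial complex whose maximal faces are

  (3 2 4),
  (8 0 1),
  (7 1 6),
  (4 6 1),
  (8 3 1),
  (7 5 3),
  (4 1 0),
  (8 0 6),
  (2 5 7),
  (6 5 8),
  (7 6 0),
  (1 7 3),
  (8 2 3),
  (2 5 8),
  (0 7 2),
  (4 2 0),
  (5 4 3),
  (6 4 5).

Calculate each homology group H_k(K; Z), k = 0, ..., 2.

H_0 ≅ Z,  H_1 ≅ Z ⊕ Z/2,  H_2 = 0.

K has 9 vertices, 27 edges, 18 triangles.
rank ∂_0 = 0, rank ∂_1 = 8 ⇒ b_0 = 9 − 0 − 8 = 1; all invariant factors of ∂_1 are 1 so no torsion. So H_0 ≅ Z.
rank ∂_1 = 8, rank ∂_2 = 18 ⇒ b_1 = 27 − 8 − 18 = 1; ∂_2 has invariant factor(s) [2] giving torsion. So H_1 ≅ Z ⊕ Z/2.
rank ∂_2 = 18, rank ∂_3 = 0 ⇒ b_2 = 18 − 18 − 0 = 0. So H_2 ≅ 0.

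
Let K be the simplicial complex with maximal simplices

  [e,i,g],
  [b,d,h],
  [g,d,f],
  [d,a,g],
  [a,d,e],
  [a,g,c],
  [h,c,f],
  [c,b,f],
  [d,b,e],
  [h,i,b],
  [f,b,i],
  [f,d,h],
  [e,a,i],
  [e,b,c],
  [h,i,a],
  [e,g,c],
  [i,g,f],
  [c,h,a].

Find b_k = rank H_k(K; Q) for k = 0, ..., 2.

b_0 = 1, b_1 = 1, b_2 = 0.

Fix the vertex order a < b < c < d < e < f < g < h < i and write every simplex with vertices in increasing order. Then dim K = 2 and the simplices of K are:

  0-simplices (9): a, b, c, d, e, f, g, h, i
  1-simplices (27): ac, ad, ae, ag, ah, ai, bc, bd, be, bf, bh, bi, ce, cf, cg, ch, de, df, dg, dh, eg, ei, fg, fh, fi, gi, hi
  2-simplices (18): acg, ach, ade, adg, aei, ahi, bce, bcf, bde, bdh, bfi, bhi, ceg, cfh, dfg, dfh, egi, fgi

Hence C_0 ≅ Z^9, C_1 ≅ Z^27, C_2 ≅ Z^18.

Boundary ∂_1: C_1 → C_0 maps an edge to its endpoints' difference, ∂[p,q] = q − p. For instance
  ∂dg = g − d.
This gives a 9×27 integer matrix of rank 8; reducing to Smith normal form yields diagonal entries (1,1,1,1,1,1,1,1).

The boundary map ∂_2: C_2 → C_1 acts by ∂[p,q,r] = [q,r] − [p,r] + [p,q]. For instance
  ∂dfh = fh − dh + df,
  ∂bfi = fi − bi + bf.
The 27×18 boundary matrix has rank 18 and Smith normal form diag(1,1,1,1,1,1,1,1,1,1,1,1,1,1,1,1,1,2).

From H_k ≅ ker(∂_k) / im(∂_{k+1}) we obtain:

  H_0: rank C_0 − rank ∂_1 = 9 − 8 = 1, and the invariant factors of ∂_1 are all 1, so H_0 ≅ Z.
  H_1: rank ker ∂_1 − rank ∂_2 = (27 − 8) − 18 = 1, and ∂_2 has invariant factor 2 > 1, so H_1 ≅ Z ⊕ Z/2.
  H_2: rank ker ∂_2 − rank ∂_3 = (18 − 18) − 0 = 0, and there is no ∂_3, so H_2 ≅ 0.

(K is a triangulation of the Klein bottle.)

Hence the Betti numbers are b_0 = 1, b_1 = 1, b_2 = 0.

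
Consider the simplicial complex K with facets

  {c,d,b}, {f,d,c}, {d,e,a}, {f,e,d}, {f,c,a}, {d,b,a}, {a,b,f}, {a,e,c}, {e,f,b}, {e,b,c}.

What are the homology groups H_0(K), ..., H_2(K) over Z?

H_0 ≅ Z,  H_1 ≅ Z/2,  H_2 = 0.

Take the total order a < b < c < d < e < f on the vertex set. Then K (dimension 2) consists of the simplices:

  0-simplices (6): a, b, c, d, e, f
  1-simplices (15): ab, ac, ad, ae, af, bc, bd, be, bf, cd, ce, cf, de, df, ef
  2-simplices (10): abd, abf, ace, acf, ade, bcd, bce, bef, cdf, def

Hence C_0 ≅ Z^6, C_1 ≅ Z^15, C_2 ≅ Z^10.

Boundary ∂_1: C_1 → C_0 maps an edge to its endpoints' difference, ∂[p,q] = q − p. For instance
  ∂ab = b − a.
The resulting 6×15 matrix has rank 5, and its Smith normal form has invariant factors (1,1,1,1,1).

∂_2: C_2 → C_1 acts by ∂[p,q,r] = [q,r] − [p,r] + [p,q]. For instance
  ∂cdf = df − cf + cd,
  ∂bef = ef − bf + be.
The resulting 15×10 matrix has rank 10, and its Smith normal form has invariant factors (1,1,1,1,1,1,1,1,1,2).

Now H_k = ker ∂_k / im ∂_{k+1}, so:

  H_0: rank C_0 − rank ∂_1 = 6 − 5 = 1, and the invariant factors of ∂_1 are all 1, so H_0 = Z.
  H_1: rank ker ∂_1 − rank ∂_2 = (15 − 5) − 10 = 0, and ∂_2 has invariant factor 2 > 1, so H_1 = Z/2.
  H_2: rank ker ∂_2 − rank ∂_3 = (10 − 10) − 0 = 0, and there is no ∂_3, so H_2 = 0.

(K is a triangulation of the real projective plane RP^2.)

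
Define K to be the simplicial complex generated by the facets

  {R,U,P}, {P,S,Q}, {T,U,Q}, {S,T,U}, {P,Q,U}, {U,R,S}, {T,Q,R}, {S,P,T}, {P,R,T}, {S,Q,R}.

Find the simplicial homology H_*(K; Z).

H_0 ≅ Z,  H_1 ≅ Z/2,  H_2 = 0.

Fix the vertex order P < Q < R < S < T < U and write every simplex with vertices in increasing order. Then dim K = 2 and the simplices of K are:

  0-simplices (6): P, Q, R, S, T, U
  1-simplices (15): PQ, PR, PS, PT, PU, QR, QS, QT, QU, RS, RT, RU, ST, SU, TU
  2-simplices (10): PQS, PQU, PRT, PRU, PST, QRS, QRT, QTU, RSU, STU

so the chain groups are C_0 ≅ Z^6, C_1 ≅ Z^15, C_2 ≅ Z^10.

The boundary map ∂_1: C_1 → C_0 sends each edge [p,q] (with p < q) to q − p. For instance
  ∂PU = U − P.
The resulting 6×15 matrix has rank 5, and its Smith normal form has invariant factors (1,1,1,1,1).

The boundary map ∂_2: C_2 → C_1 sends each 2-simplex [p,q,r] to [q,r] − [p,r] + [p,q]. For instance
  ∂STU = TU − SU + ST,
  ∂QRT = RT − QT + QR.
The 15×10 boundary matrix has rank 10 and Smith normal form diag(1,1,1,1,1,1,1,1,1,2).

Computing H_k = (kernel of ∂_k) / (image of ∂_{k+1}):

  H_0: rank C_0 − rank ∂_1 = 6 − 5 = 1, and the invariant factors of ∂_1 are all 1, so H_0 ≅ Z.
  H_1: rank ker ∂_1 − rank ∂_2 = (15 − 5) − 10 = 0, and ∂_2 has invariant factor 2 > 1, so H_1 ≅ Z/2.
  H_2: rank ker ∂_2 − rank ∂_3 = (10 − 10) − 0 = 0, and there is no ∂_3, so H_2 ≅ 0.

As a check, the Euler characteristic is 6 − 15 + 10 = 1, which agrees with 1 − 0 + 0 = 1.
(K is a triangulation of the real projective plane RP^2.)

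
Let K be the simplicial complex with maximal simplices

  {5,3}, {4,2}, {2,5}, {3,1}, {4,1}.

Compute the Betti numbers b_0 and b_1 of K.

b_0 = 1, b_1 = 1.

We work with the vertex ordering 1 < 2 < 3 < 4 < 5. The simplices of K, each written with vertices in increasing order, are:

  0-simplices (5): [1], [2], [3], [4], [5]
  1-simplices (5): [1,3], [1,4], [2,4], [2,5], [3,5]

Hence C_0 ≅ Z^5, C_1 ≅ Z^5.

Boundary ∂_1: C_1 → C_0 maps an edge to its endpoints' difference, ∂[p,q] = q − p.
The resulting 5×5 matrix has rank 4, and its Smith normal form has invariant factors (1,1,1,1).

Reading off H_k = ker ∂_k / im ∂_{k+1}:

  H_0: rank C_0 − rank ∂_1 = 5 − 4 = 1, and the invariant factors of ∂_1 are all 1, so H_0 ≅ Z.
  H_1: rank ker ∂_1 − rank ∂_2 = (5 − 4) − 0 = 1, and there is no ∂_2, so H_1 ≅ Z.

As a check, the Euler characteristic is 5 − 5 = 0, which agrees with 1 − 1 = 0.

Hence the Betti numbers are b_0 = 1, b_1 = 1.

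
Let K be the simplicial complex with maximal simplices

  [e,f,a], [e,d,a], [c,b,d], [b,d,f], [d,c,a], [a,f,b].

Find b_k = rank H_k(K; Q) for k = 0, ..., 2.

b_0 = 1, b_1 = 1, b_2 = 0.

Order the vertices as a < b < c < d < e < f. Listing each simplex with vertices in this order, K has dimension 2 with simplices:

  0-simplices (6): a, b, c, d, e, f
  1-simplices (12): ab, ac, ad, ae, af, bc, bd, bf, cd, de, df, ef
  2-simplices (6): abf, acd, ade, aef, bcd, bdf

giving chain groups C_0 ≅ Z^6, C_1 ≅ Z^12, C_2 ≅ Z^6.

∂_1: C_1 → C_0 is given by ∂[p,q] = [q] − [p].
As a 6×12 matrix over Z this has rank 5, with invariant factors (1,1,1,1,1).

∂_2: C_2 → C_1 maps a triangle to the signed sum of its edges. For instance
  ∂bcd = cd − bd + bc,
  ∂acd = cd − ad + ac.
The 12×6 boundary matrix has rank 6 and Smith normal form diag(1,1,1,1,1,1).

Now H_k = ker ∂_k / im ∂_{k+1}, so:

  H_0: rank C_0 − rank ∂_1 = 6 − 5 = 1, and the invariant factors of ∂_1 are all 1, so H_0 ≅ Z.
  H_1: rank ker ∂_1 − rank ∂_2 = (12 − 5) − 6 = 1, and the invariant factors of ∂_2 are all 1, so H_1 ≅ Z.
  H_2: rank ker ∂_2 − rank ∂_3 = (6 − 6) − 0 = 0, and there is no ∂_3, so H_2 ≅ 0.

As a check, the Euler characteristic is 6 − 12 + 6 = 0, which agrees with 1 − 1 + 0 = 0.
(K is a triangulation of the cylinder S^1 x I.)

Hence the Betti numbers are b_0 = 1, b_1 = 1, b_2 = 0.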